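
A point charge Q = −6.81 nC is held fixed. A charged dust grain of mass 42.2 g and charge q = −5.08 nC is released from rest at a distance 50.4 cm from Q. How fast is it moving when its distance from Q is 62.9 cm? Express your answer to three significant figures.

Only the electrostatic force acts, so mechanical energy is conserved: ½mv² = U₁ − U₂ = kQq(1/r₁ − 1/r₂).
U₁ − U₂ = (8.99×10⁹ N·m²/C²)(-6.81×10⁻⁹ C)(-5.08×10⁻⁹ C)(1/0.504 − 1/0.629) = 1.23×10⁻⁷ J.
v = √(2·1.23×10⁻⁷/0.0422) = 2.41×10⁻³ m/s.

2.41×10⁻³ m/s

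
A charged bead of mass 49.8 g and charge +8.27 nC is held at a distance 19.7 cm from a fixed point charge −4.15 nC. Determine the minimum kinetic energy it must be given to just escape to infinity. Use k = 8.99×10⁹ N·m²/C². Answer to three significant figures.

1.57×10⁻⁶ J

To just escape, total mechanical energy must reach zero at infinity: ½mv²_min + U = 0, so ½mv²_min = −U = |kQq|/r.
|U| = |kQq|/r = (8.99×10⁹ N·m²/C²)(4.15×10⁻⁹)(8.27×10⁻⁹)/(0.197) = 1.57×10⁻⁶ J.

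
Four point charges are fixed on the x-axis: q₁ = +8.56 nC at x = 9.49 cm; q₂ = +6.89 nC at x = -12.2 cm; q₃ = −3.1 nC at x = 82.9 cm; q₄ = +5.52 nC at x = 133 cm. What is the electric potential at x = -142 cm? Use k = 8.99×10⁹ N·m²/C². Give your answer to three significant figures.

Electric potential is a scalar, so the contributions from each charge add algebraically: V = Σ kqᵢ/rᵢ.
Distances from the field point to each charge: r₁ = 1.51 m, r₂ = 1.30 m, r₃ = 2.25 m, r₄ = 2.75 m.
V = k[(8.56×10⁻⁹)/(1.51) + (6.89×10⁻⁹)/(1.30) + (-3.10×10⁻⁹)/(2.25) + (5.52×10⁻⁹)/(2.75)] = 104 V.

104 V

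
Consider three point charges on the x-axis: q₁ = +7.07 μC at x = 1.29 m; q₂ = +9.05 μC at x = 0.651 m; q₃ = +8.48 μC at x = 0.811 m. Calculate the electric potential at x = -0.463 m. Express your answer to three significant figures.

1.69×10⁵ V

Electric potential is a scalar, so the contributions from each charge add algebraically: V = Σ kqᵢ/rᵢ.
Distances from the field point to each charge: r₁ = 1.75 m, r₂ = 1.11 m, r₃ = 1.27 m.
V = k[(7.07×10⁻⁶)/(1.75) + (9.05×10⁻⁶)/(1.11) + (8.48×10⁻⁶)/(1.27)] = 1.69×10⁵ V.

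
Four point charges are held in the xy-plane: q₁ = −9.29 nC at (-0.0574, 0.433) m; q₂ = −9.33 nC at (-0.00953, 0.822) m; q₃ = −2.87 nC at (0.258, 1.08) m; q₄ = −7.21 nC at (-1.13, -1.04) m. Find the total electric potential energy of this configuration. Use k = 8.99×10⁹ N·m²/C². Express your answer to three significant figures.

3.65×10⁻⁶ J

The work to assemble the configuration equals its total potential energy, U = Σ kqᵢqⱼ/rᵢⱼ over all pairs.
Pair separations: r₁₂ = 0.392 m, r₁₃ = 0.720 m, r₁₄ = 1.82 m, r₂₃ = 0.372 m, r₂₄ = 2.17 m, r₃₄ = 2.53 m.
Summing all 6 pair terms gives U = 3.65×10⁻⁶ J.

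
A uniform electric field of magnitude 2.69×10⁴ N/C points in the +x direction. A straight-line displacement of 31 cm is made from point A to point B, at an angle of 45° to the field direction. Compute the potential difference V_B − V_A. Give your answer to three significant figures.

Only the component of displacement along E changes the potential: ΔV = −E·d·cosθ.
ΔV = −(2.69×10⁴ V/m)(0.310 m)cos45° = -5900 V.

-5900 V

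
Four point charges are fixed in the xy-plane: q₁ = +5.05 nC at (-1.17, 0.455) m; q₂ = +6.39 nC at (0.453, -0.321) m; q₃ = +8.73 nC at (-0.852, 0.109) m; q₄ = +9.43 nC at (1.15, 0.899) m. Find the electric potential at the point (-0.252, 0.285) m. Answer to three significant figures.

Electric potential is a scalar, so the contributions from each charge add algebraically: V = Σ kqᵢ/rᵢ.
Distances from the field point to each charge: r₁ = 0.934 m, r₂ = 0.930 m, r₃ = 0.625 m, r₄ = 1.53 m.
V = k[(5.05×10⁻⁹)/(0.934) + (6.39×10⁻⁹)/(0.930) + (8.73×10⁻⁹)/(0.625) + (9.43×10⁻⁹)/(1.53)] = 291 V.

291 V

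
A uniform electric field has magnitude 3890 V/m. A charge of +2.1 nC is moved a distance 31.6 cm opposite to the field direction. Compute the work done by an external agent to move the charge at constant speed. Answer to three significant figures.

2.58×10⁻⁶ J

The potential change for a displacement 31.6 cm opposite to the field direction is ΔV = +Ed = 1230 V.
W_ext = qΔV = 2.58×10⁻⁶ J.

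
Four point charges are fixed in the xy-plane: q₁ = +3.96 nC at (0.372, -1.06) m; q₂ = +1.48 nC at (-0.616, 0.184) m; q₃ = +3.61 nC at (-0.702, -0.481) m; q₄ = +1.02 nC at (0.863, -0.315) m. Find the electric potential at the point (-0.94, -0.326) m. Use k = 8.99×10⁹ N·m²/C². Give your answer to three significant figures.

165 V

Electric potential is a scalar, so the contributions from each charge add algebraically: V = Σ kqᵢ/rᵢ.
Distances from the field point to each charge: r₁ = 1.50 m, r₂ = 0.604 m, r₃ = 0.284 m, r₄ = 1.80 m.
V = k[(3.96×10⁻⁹)/(1.50) + (1.48×10⁻⁹)/(0.604) + (3.61×10⁻⁹)/(0.284) + (1.02×10⁻⁹)/(1.80)] = 165 V.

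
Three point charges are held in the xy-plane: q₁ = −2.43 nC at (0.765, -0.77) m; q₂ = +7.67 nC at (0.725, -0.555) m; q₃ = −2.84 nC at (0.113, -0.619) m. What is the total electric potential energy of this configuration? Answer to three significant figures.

The assembly work is the sum of pairwise potential energies, U = Σ_{i<j} kqᵢqⱼ/rᵢⱼ.
Pair separations: r₁₂ = 0.219 m, r₁₃ = 0.669 m, r₂₃ = 0.615 m.
U = (-7.66×10⁻⁷) + (9.27×10⁻⁸) + (-3.18×10⁻⁷) = -9.92×10⁻⁷ J.

-9.92×10⁻⁷ J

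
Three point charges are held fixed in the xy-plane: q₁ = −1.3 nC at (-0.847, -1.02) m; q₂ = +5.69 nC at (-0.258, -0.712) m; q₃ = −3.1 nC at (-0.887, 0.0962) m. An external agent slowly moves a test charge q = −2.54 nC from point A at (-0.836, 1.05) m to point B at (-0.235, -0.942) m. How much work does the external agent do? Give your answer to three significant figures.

For quasistatic motion the external work equals the change in potential energy: W_ext = qΔV = q(V_B − V_A).
At A: distances to the source charges are 2.07 m, 1.85 m, 0.955 m; V_A = Σ kqᵢ/rᵢ = -7.24 V.
At B: distances to the source charges are 0.617 m, 0.231 m, 1.23 m; V_B = Σ kqᵢ/rᵢ = 180 V.
ΔV = V_B − V_A = 187 V.
W_ext = qΔV = (-2.54×10⁻⁹ C)(187 V) = -4.75×10⁻⁷ J.

-4.75×10⁻⁷ J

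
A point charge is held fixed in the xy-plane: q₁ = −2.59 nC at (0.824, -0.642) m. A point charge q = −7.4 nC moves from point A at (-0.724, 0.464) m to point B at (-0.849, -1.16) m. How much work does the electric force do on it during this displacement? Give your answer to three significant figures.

The work done by the electric force is W_field = −ΔU = −q(V_B − V_A) = q(V_A − V_B).
At A: distance to the source charge is 1.90 m; V_A = kq₁/r = -12.2 V.
At B: distance to the source charge is 1.75 m; V_B = kq₁/r = -13.3 V.
ΔV = V_B − V_A = -1.06 V.
W_field = −qΔV = −(-7.40×10⁻⁹ C)(-1.06 V) = -7.82×10⁻⁹ J.

-7.82×10⁻⁹ J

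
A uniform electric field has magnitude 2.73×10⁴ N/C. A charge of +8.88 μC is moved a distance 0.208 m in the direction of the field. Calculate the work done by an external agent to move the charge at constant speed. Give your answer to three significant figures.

The potential change for a displacement 0.208 m in the direction of the field is ΔV = −Ed = -5680 V.
W_ext = qΔV = -0.0504 J.

-0.0504 J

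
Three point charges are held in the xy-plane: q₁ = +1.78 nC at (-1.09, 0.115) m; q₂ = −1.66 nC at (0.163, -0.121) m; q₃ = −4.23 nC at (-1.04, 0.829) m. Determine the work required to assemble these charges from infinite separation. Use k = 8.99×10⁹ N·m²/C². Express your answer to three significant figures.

-7.42×10⁻⁸ J

The work to assemble the configuration equals its total potential energy, U = Σ kqᵢqⱼ/rᵢⱼ over all pairs.
Pair separations: r₁₂ = 1.28 m, r₁₃ = 0.716 m, r₂₃ = 1.53 m.
U = (-2.08×10⁻⁸) + (-9.46×10⁻⁸) + (4.12×10⁻⁸) = -7.42×10⁻⁸ J.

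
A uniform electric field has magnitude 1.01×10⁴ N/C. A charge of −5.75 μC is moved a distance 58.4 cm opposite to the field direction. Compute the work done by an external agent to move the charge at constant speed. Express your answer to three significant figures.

The potential change for a displacement 58.4 cm opposite to the field direction is ΔV = +Ed = 5900 V.
W_ext = qΔV = -0.0339 J.

-0.0339 J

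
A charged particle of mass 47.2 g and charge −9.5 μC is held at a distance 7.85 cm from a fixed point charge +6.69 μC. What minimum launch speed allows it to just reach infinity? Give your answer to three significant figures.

To just escape, total mechanical energy must reach zero at infinity: ½mv²_min + U = 0, so ½mv²_min = −U = |kQq|/r.
|U| = |kQq|/r = (8.99×10⁹ N·m²/C²)(6.69×10⁻⁶)(9.50×10⁻⁶)/(0.0785) = 7.28 J.
v_min = √(2|U|/m) = √(2·7.28/0.0472) = 17.6 m/s.

17.6 m/s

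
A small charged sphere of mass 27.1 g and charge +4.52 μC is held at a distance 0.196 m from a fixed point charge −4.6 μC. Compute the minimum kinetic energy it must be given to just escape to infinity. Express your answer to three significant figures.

To just escape, total mechanical energy must reach zero at infinity: ½mv²_min + U = 0, so ½mv²_min = −U = |kQq|/r.
|U| = |kQq|/r = (8.99×10⁹ N·m²/C²)(4.60×10⁻⁶)(4.52×10⁻⁶)/(0.196) = 0.954 J.

0.954 J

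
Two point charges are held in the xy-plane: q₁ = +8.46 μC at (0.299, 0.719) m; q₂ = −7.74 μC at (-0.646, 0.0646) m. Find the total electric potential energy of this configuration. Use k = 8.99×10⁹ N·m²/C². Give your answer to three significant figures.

The assembly work is the sum of pairwise potential energies, U = Σ_{i<j} kqᵢqⱼ/rᵢⱼ.
Pair separations: r₁₂ = 1.15 m.
U = (-0.512) = -0.512 J.

-0.512 J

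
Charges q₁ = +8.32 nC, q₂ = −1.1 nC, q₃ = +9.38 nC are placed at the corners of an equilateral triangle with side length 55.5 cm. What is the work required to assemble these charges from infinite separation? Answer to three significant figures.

9.49×10⁻⁷ J

The assembly work is the sum of pairwise potential energies, U = Σ_{i<j} kqᵢqⱼ/rᵢⱼ.
All three pair separations equal the side length, 0.555 m.
U = (-1.48×10⁻⁷) + (1.26×10⁻⁶) + (-1.67×10⁻⁷) = 9.49×10⁻⁷ J.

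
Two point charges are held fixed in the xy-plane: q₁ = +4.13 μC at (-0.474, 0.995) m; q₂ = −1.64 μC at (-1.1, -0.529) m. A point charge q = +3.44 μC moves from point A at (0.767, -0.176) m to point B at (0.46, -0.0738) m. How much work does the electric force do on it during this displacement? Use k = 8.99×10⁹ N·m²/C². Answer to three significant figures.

-0.0106 J

The work done by the electric force is W_field = −ΔU = −q(V_B − V_A) = q(V_A − V_B).
At A: distances to the source charges are 1.71 m, 1.90 m; V_A = Σ kqᵢ/rᵢ = 1.40×10⁴ V.
At B: distances to the source charges are 1.42 m, 1.63 m; V_B = Σ kqᵢ/rᵢ = 1.71×10⁴ V.
ΔV = V_B − V_A = 3080 V.
W_field = −qΔV = −(3.44×10⁻⁶ C)(3080 V) = -0.0106 J.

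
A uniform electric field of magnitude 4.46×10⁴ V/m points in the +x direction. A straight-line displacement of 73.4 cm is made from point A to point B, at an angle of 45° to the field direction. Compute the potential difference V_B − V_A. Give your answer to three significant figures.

Only the component of displacement along E changes the potential: ΔV = −E·d·cosθ.
ΔV = −(4.46×10⁴ V/m)(0.734 m)cos45° = -2.31×10⁴ V.

-2.31×10⁴ V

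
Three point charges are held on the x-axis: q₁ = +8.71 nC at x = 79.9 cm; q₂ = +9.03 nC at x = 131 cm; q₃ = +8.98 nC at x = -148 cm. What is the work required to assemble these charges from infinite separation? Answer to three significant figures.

The assembly work is the sum of pairwise potential energies, U = Σ_{i<j} kqᵢqⱼ/rᵢⱼ.
Pair separations: r₁₂ = 0.511 m, r₁₃ = 2.28 m, r₂₃ = 2.79 m.
U = (1.38×10⁻⁶) + (3.09×10⁻⁷) + (2.61×10⁻⁷) = 1.95×10⁻⁶ J.

1.95×10⁻⁶ J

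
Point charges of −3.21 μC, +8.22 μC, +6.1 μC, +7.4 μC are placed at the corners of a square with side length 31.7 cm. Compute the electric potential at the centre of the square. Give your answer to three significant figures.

7.42×10⁵ V

The total potential is the scalar sum of each charge's contribution, V = Σ kqᵢ/rᵢ.
The distance from each corner to the centre is a√2/2 = 0.224 m.
V = k[(-3.21×10⁻⁶)/(0.224) + (8.22×10⁻⁶)/(0.224) + (6.10×10⁻⁶)/(0.224) + (7.40×10⁻⁶)/(0.224)] = 7.42×10⁵ V.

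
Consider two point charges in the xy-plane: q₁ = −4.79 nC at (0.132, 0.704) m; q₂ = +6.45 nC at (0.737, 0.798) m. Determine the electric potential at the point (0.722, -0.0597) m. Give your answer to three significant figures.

23.0 V

Electric potential is a scalar, so the contributions from each charge add algebraically: V = Σ kqᵢ/rᵢ.
Distances from the field point to each charge: r₁ = 0.965 m, r₂ = 0.858 m.
V = k[(-4.79×10⁻⁹)/(0.965) + (6.45×10⁻⁹)/(0.858)] = 23.0 V.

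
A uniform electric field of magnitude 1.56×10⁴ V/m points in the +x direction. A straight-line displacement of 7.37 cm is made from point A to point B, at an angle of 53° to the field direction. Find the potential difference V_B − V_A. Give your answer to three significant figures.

Only the component of displacement along E changes the potential: ΔV = −E·d·cosθ.
ΔV = −(1.56×10⁴ V/m)(0.0737 m)cos53° = -692 V.

-692 V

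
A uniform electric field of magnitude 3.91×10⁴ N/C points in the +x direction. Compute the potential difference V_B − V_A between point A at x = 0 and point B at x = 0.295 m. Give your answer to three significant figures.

In a uniform field, potential decreases in the direction of E: V_B − V_A = −E·Δx.
V_B − V_A = −(3.91×10⁴ V/m)(0.295 m) = -1.15×10⁴ V.

-1.15×10⁴ V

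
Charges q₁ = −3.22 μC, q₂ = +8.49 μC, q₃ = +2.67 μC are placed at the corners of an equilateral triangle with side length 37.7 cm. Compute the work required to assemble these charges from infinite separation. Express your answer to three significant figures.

The assembly work is the sum of pairwise potential energies, U = Σ_{i<j} kqᵢqⱼ/rᵢⱼ.
All three pair separations equal the side length, 0.377 m.
U = (-0.652) + (-0.205) + (0.541) = -0.316 J.

-0.316 J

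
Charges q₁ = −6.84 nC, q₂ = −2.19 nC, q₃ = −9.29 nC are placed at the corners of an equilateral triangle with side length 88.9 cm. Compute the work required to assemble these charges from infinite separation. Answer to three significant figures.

The work to assemble the configuration equals its total potential energy, U = Σ kqᵢqⱼ/rᵢⱼ over all pairs.
All three pair separations equal the side length, 0.889 m.
U = (1.51×10⁻⁷) + (6.43×10⁻⁷) + (2.06×10⁻⁷) = 1.00×10⁻⁶ J.

1.00×10⁻⁶ J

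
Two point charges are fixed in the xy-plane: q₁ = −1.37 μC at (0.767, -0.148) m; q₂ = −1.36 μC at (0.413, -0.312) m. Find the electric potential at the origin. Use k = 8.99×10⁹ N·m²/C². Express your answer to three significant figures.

-3.94×10⁴ V

Electric potential is a scalar, so the contributions from each charge add algebraically: V = Σ kqᵢ/rᵢ.
Distances from the field point to each charge: r₁ = 0.781 m, r₂ = 0.518 m.
V = k[(-1.37×10⁻⁶)/(0.781) + (-1.36×10⁻⁶)/(0.518)] = -3.94×10⁴ V.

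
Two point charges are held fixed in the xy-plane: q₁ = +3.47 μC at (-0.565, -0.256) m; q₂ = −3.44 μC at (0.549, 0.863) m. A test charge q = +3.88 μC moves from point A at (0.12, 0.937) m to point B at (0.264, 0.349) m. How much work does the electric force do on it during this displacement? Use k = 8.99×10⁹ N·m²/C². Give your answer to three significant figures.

-0.101 J

The work done by the electric force is W_field = −ΔU = −q(V_B − V_A) = q(V_A − V_B).
At A: distances to the source charges are 1.38 m, 0.435 m; V_A = Σ kqᵢ/rᵢ = -4.84×10⁴ V.
At B: distances to the source charges are 1.03 m, 0.588 m; V_B = Σ kqᵢ/rᵢ = -2.22×10⁴ V.
ΔV = V_B − V_A = 2.61×10⁴ V.
W_field = −qΔV = −(3.88×10⁻⁶ C)(2.61×10⁴ V) = -0.101 J.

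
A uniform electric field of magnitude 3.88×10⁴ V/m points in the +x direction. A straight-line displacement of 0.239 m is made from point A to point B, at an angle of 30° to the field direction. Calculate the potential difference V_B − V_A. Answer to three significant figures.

Only the component of displacement along E changes the potential: ΔV = −E·d·cosθ.
ΔV = −(3.88×10⁴ V/m)(0.239 m)cos30° = -8030 V.

-8030 V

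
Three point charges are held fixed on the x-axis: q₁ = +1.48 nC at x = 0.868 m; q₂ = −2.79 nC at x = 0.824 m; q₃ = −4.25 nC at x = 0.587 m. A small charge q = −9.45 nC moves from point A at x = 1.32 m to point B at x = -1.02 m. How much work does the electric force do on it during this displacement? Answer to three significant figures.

4.06×10⁻⁷ J

The work done by the electric force is W_field = −ΔU = −q(V_B − V_A) = q(V_A − V_B).
At A: distances to the source charges are 0.452 m, 0.496 m, 0.733 m; V_A = Σ kqᵢ/rᵢ = -73.3 V.
At B: distances to the source charges are 1.89 m, 1.84 m, 1.61 m; V_B = Σ kqᵢ/rᵢ = -30.3 V.
ΔV = V_B − V_A = 42.9 V.
W_field = −qΔV = −(-9.45×10⁻⁹ C)(42.9 V) = 4.06×10⁻⁷ J.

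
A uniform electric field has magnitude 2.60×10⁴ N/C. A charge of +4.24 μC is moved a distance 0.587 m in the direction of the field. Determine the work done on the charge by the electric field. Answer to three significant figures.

The potential change for a displacement 0.587 m in the direction of the field is ΔV = −Ed = -1.53×10⁴ V.
W_field = −qΔV = 0.0647 J.

0.0647 J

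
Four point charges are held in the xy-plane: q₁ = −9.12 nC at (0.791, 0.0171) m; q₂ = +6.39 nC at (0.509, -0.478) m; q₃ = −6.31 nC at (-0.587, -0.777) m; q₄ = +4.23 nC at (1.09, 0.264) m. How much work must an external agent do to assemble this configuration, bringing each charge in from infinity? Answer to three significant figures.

The work to assemble the configuration equals its total potential energy, U = Σ kqᵢqⱼ/rᵢⱼ over all pairs.
Pair separations: r₁₂ = 0.570 m, r₁₃ = 1.59 m, r₁₄ = 0.388 m, r₂₃ = 1.14 m, r₂₄ = 0.942 m, r₃₄ = 1.97 m.
Summing all 6 pair terms gives U = -1.67×10⁻⁶ J.

-1.67×10⁻⁶ J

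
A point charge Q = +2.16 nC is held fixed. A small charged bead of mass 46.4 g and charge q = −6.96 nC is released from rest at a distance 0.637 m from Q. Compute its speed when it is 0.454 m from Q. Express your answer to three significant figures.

1.92×10⁻³ m/s

Only the electrostatic force acts, so mechanical energy is conserved: ½mv² = U₁ − U₂ = kQq(1/r₁ − 1/r₂).
U₁ − U₂ = (8.99×10⁹ N·m²/C²)(2.16×10⁻⁹ C)(-6.96×10⁻⁹ C)(1/0.637 − 1/0.454) = 8.55×10⁻⁸ J.
v = √(2·8.55×10⁻⁸/0.0464) = 1.92×10⁻³ m/s.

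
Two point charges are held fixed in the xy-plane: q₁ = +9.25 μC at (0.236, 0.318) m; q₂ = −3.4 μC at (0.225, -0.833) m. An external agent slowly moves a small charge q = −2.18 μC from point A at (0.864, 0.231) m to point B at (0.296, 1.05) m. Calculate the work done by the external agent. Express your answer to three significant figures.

For quasistatic motion the external work equals the change in potential energy: W_ext = qΔV = q(V_B − V_A).
At A: distances to the source charges are 0.634 m, 1.24 m; V_A = Σ kqᵢ/rᵢ = 1.07×10⁵ V.
At B: distances to the source charges are 0.734 m, 1.88 m; V_B = Σ kqᵢ/rᵢ = 9.70×10⁴ V.
ΔV = V_B − V_A = -9530 V.
W_ext = qΔV = (-2.18×10⁻⁶ C)(-9530 V) = 0.0208 J.

0.0208 J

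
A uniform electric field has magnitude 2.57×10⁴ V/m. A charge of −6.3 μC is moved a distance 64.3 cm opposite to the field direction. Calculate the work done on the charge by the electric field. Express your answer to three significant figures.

0.104 J

The potential change for a displacement 64.3 cm opposite to the field direction is ΔV = +Ed = 1.65×10⁴ V.
W_field = −qΔV = 0.104 J.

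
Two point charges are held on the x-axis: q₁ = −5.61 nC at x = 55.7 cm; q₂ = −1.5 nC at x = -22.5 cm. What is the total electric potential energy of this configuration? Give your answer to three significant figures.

The assembly work is the sum of pairwise potential energies, U = Σ_{i<j} kqᵢqⱼ/rᵢⱼ.
Pair separations: r₁₂ = 0.782 m.
U = (9.67×10⁻⁸) = 9.67×10⁻⁸ J.

9.67×10⁻⁸ J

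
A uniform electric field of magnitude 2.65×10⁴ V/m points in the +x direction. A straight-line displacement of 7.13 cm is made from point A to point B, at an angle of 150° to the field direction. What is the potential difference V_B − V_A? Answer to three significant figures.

1640 V

Only the component of displacement along E changes the potential: ΔV = −E·d·cosθ.
ΔV = −(2.65×10⁴ V/m)(0.0713 m)cos150° = 1640 V.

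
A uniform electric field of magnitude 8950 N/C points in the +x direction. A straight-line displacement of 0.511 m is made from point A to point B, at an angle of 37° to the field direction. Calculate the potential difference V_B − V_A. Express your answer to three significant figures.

Only the component of displacement along E changes the potential: ΔV = −E·d·cosθ.
ΔV = −(8950 V/m)(0.511 m)cos37° = -3650 V.

-3650 V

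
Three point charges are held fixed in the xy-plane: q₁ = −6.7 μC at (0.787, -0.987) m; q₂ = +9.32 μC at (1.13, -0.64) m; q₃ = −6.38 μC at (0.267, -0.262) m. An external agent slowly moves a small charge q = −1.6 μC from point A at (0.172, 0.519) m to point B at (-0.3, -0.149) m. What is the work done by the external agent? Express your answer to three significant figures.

0.0535 J

For quasistatic motion the external work equals the change in potential energy: W_ext = qΔV = q(V_B − V_A).
At A: distances to the source charges are 1.63 m, 1.50 m, 0.787 m; V_A = Σ kqᵢ/rᵢ = -5.42×10⁴ V.
At B: distances to the source charges are 1.37 m, 1.51 m, 0.578 m; V_B = Σ kqᵢ/rᵢ = -8.77×10⁴ V.
ΔV = V_B − V_A = -3.35×10⁴ V.
W_ext = qΔV = (-1.60×10⁻⁶ C)(-3.35×10⁴ V) = 0.0535 J.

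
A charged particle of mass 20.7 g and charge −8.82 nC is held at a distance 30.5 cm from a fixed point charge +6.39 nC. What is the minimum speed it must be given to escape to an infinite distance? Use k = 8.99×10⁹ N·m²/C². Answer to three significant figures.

0.0127 m/s

To just escape, total mechanical energy must reach zero at infinity: ½mv²_min + U = 0, so ½mv²_min = −U = |kQq|/r.
|U| = |kQq|/r = (8.99×10⁹ N·m²/C²)(6.39×10⁻⁹)(8.82×10⁻⁹)/(0.305) = 1.66×10⁻⁶ J.
v_min = √(2|U|/m) = √(2·1.66×10⁻⁶/0.0207) = 0.0127 m/s.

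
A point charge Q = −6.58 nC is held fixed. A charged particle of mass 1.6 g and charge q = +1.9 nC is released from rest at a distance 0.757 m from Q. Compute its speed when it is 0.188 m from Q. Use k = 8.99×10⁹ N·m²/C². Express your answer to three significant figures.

Only the electrostatic force acts, so mechanical energy is conserved: ½mv² = U₁ − U₂ = kQq(1/r₁ − 1/r₂).
U₁ − U₂ = (8.99×10⁹ N·m²/C²)(-6.58×10⁻⁹ C)(1.90×10⁻⁹ C)(1/0.757 − 1/0.188) = 4.49×10⁻⁷ J.
v = √(2·4.49×10⁻⁷/1.60×10⁻³) = 0.0237 m/s.

0.0237 m/s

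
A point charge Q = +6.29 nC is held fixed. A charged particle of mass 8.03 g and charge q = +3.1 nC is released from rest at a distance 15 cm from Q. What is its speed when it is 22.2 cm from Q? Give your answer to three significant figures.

Only the electrostatic force acts, so mechanical energy is conserved: ½mv² = U₁ − U₂ = kQq(1/r₁ − 1/r₂).
U₁ − U₂ = (8.99×10⁹ N·m²/C²)(6.29×10⁻⁹ C)(3.10×10⁻⁹ C)(1/0.150 − 1/0.222) = 3.79×10⁻⁷ J.
v = √(2·3.79×10⁻⁷/8.03×10⁻³) = 9.72×10⁻³ m/s.

9.72×10⁻³ m/s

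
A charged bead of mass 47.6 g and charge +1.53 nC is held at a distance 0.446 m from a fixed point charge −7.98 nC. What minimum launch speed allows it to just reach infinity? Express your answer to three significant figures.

3.22×10⁻³ m/s

To just escape, total mechanical energy must reach zero at infinity: ½mv²_min + U = 0, so ½mv²_min = −U = |kQq|/r.
|U| = |kQq|/r = (8.99×10⁹ N·m²/C²)(7.98×10⁻⁹)(1.53×10⁻⁹)/(0.446) = 2.46×10⁻⁷ J.
v_min = √(2|U|/m) = √(2·2.46×10⁻⁷/0.0476) = 3.22×10⁻³ m/s.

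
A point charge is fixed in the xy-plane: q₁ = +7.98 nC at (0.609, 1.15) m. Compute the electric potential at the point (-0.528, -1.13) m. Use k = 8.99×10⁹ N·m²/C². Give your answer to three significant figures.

Electric potential is a scalar, so the contributions from each charge add algebraically: V = Σ kqᵢ/rᵢ.
Distances from the field point to each charge: r₁ = 2.55 m.
V = k[(7.98×10⁻⁹)/(2.55)] = 28.2 V.

28.2 V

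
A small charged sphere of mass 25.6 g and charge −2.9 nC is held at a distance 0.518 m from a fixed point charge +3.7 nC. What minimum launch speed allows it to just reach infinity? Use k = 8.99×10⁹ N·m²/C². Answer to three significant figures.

To just escape, total mechanical energy must reach zero at infinity: ½mv²_min + U = 0, so ½mv²_min = −U = |kQq|/r.
|U| = |kQq|/r = (8.99×10⁹ N·m²/C²)(3.70×10⁻⁹)(2.90×10⁻⁹)/(0.518) = 1.86×10⁻⁷ J.
v_min = √(2|U|/m) = √(2·1.86×10⁻⁷/0.0256) = 3.81×10⁻³ m/s.

3.81×10⁻³ m/s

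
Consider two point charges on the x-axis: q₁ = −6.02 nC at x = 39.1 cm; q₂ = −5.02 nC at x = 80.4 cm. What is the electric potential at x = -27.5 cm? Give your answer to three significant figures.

The total potential is the scalar sum of each charge's contribution, V = Σ kqᵢ/rᵢ.
Distances from the field point to each charge: r₁ = 0.666 m, r₂ = 1.08 m.
V = k[(-6.02×10⁻⁹)/(0.666) + (-5.02×10⁻⁹)/(1.08)] = -123 V.

-123 V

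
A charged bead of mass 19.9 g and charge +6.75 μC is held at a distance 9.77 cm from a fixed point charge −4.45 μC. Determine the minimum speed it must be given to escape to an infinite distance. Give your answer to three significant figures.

16.7 m/s

To just escape, total mechanical energy must reach zero at infinity: ½mv²_min + U = 0, so ½mv²_min = −U = |kQq|/r.
|U| = |kQq|/r = (8.99×10⁹ N·m²/C²)(4.45×10⁻⁶)(6.75×10⁻⁶)/(0.0977) = 2.76 J.
v_min = √(2|U|/m) = √(2·2.76/0.0199) = 16.7 m/s.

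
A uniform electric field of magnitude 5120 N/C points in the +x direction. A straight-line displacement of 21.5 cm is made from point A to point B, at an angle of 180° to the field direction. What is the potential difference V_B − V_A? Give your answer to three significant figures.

Only the component of displacement along E changes the potential: ΔV = −E·d·cosθ.
ΔV = −(5120 V/m)(0.215 m)cos180° = 1100 V.

1100 V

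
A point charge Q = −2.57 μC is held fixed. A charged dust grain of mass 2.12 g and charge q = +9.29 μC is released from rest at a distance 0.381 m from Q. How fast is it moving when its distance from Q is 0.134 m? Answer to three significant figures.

Only the electrostatic force acts, so mechanical energy is conserved: ½mv² = U₁ − U₂ = kQq(1/r₁ − 1/r₂).
U₁ − U₂ = (8.99×10⁹ N·m²/C²)(-2.57×10⁻⁶ C)(9.29×10⁻⁶ C)(1/0.381 − 1/0.134) = 1.04 J.
v = √(2·1.04/2.12×10⁻³) = 31.3 m/s.

31.3 m/s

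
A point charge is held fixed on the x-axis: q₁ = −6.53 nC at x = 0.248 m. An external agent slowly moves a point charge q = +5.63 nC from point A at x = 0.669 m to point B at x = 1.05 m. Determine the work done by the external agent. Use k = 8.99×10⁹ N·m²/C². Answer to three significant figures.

3.73×10⁻⁷ J

For quasistatic motion the external work equals the change in potential energy: W_ext = qΔV = q(V_B − V_A).
At A: distance to the source charge is 0.421 m; V_A = kq₁/r = -139 V.
At B: distance to the source charge is 0.802 m; V_B = kq₁/r = -73.2 V.
ΔV = V_B − V_A = 66.2 V.
W_ext = qΔV = (5.63×10⁻⁹ C)(66.2 V) = 3.73×10⁻⁷ J.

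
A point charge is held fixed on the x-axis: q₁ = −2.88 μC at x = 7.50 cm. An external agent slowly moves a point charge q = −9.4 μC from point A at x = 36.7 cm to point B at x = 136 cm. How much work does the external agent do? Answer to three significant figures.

-0.644 J

For quasistatic motion the external work equals the change in potential energy: W_ext = qΔV = q(V_B − V_A).
At A: distance to the source charge is 0.292 m; V_A = kq₁/r = -8.87×10⁴ V.
At B: distance to the source charge is 1.29 m; V_B = kq₁/r = -2.01×10⁴ V.
ΔV = V_B − V_A = 6.85×10⁴ V.
W_ext = qΔV = (-9.40×10⁻⁶ C)(6.85×10⁴ V) = -0.644 J.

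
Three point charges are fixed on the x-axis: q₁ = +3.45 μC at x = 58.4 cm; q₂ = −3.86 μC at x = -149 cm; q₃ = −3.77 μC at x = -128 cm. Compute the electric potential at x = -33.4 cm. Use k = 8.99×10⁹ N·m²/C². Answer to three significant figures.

-3.21×10⁴ V

Electric potential is a scalar, so the contributions from each charge add algebraically: V = Σ kqᵢ/rᵢ.
Distances from the field point to each charge: r₁ = 0.918 m, r₂ = 1.16 m, r₃ = 0.946 m.
V = k[(3.45×10⁻⁶)/(0.918) + (-3.86×10⁻⁶)/(1.16) + (-3.77×10⁻⁶)/(0.946)] = -3.21×10⁴ V.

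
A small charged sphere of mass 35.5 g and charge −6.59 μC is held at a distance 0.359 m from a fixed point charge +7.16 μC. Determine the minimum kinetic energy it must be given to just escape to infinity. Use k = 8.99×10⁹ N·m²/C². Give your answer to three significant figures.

1.18 J

To just escape, total mechanical energy must reach zero at infinity: ½mv²_min + U = 0, so ½mv²_min = −U = |kQq|/r.
|U| = |kQq|/r = (8.99×10⁹ N·m²/C²)(7.16×10⁻⁶)(6.59×10⁻⁶)/(0.359) = 1.18 J.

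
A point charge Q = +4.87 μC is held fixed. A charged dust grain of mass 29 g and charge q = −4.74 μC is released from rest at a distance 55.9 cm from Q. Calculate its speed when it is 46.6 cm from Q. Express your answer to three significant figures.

Only the electrostatic force acts, so mechanical energy is conserved: ½mv² = U₁ − U₂ = kQq(1/r₁ − 1/r₂).
U₁ − U₂ = (8.99×10⁹ N·m²/C²)(4.87×10⁻⁶ C)(-4.74×10⁻⁶ C)(1/0.559 − 1/0.466) = 0.0741 J.
v = √(2·0.0741/0.0290) = 2.26 m/s.

2.26 m/s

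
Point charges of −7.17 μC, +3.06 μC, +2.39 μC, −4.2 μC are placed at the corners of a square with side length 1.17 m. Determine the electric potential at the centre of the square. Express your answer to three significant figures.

-6.43×10⁴ V

Electric potential is a scalar, so the contributions from each charge add algebraically: V = Σ kqᵢ/rᵢ.
The distance from each corner to the centre is a√2/2 = 0.827 m.
V = k[(-7.17×10⁻⁶)/(0.827) + (3.06×10⁻⁶)/(0.827) + (2.39×10⁻⁶)/(0.827) + (-4.20×10⁻⁶)/(0.827)] = -6.43×10⁴ V.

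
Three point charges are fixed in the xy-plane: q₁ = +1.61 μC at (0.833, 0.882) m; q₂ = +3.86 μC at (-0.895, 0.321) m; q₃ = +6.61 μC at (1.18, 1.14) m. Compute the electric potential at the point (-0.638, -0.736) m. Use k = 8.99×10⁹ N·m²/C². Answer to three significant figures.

The total potential is the scalar sum of each charge's contribution, V = Σ kqᵢ/rᵢ.
Distances from the field point to each charge: r₁ = 2.19 m, r₂ = 1.09 m, r₃ = 2.61 m.
V = k[(1.61×10⁻⁶)/(2.19) + (3.86×10⁻⁶)/(1.09) + (6.61×10⁻⁶)/(2.61)] = 6.13×10⁴ V.

6.13×10⁴ V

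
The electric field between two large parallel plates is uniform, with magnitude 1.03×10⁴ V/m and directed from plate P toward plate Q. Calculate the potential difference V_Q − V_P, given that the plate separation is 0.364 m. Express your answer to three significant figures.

-3750 V

In a uniform field, potential decreases in the direction of E: ΔV = −E·d for a displacement d parallel to E.
Going from P to Q is a displacement of 0.364 m along the field, so V_Q − V_P = −Ed = -3750 V.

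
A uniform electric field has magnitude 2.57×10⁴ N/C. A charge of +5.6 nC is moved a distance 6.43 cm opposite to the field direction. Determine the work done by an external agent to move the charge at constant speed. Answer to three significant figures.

The potential change for a displacement 6.43 cm opposite to the field direction is ΔV = +Ed = 1650 V.
W_ext = qΔV = 9.25×10⁻⁶ J.

9.25×10⁻⁶ J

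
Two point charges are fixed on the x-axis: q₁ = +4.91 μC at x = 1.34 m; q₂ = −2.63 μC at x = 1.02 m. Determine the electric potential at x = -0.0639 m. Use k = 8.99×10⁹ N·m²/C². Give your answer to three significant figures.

The total potential is the scalar sum of each charge's contribution, V = Σ kqᵢ/rᵢ.
Distances from the field point to each charge: r₁ = 1.40 m, r₂ = 1.08 m.
V = k[(4.91×10⁻⁶)/(1.40) + (-2.63×10⁻⁶)/(1.08)] = 9630 V.

9630 V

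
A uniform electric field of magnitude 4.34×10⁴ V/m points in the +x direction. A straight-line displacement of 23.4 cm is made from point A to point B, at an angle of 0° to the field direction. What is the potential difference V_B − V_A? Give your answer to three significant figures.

-1.02×10⁴ V

Only the component of displacement along E changes the potential: ΔV = −E·d·cosθ.
ΔV = −(4.34×10⁴ V/m)(0.234 m)cos0° = -1.02×10⁴ V.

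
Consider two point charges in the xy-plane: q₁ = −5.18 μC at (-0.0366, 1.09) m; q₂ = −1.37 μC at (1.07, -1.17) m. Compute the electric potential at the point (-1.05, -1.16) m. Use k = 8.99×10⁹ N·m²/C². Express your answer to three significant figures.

Electric potential is a scalar, so the contributions from each charge add algebraically: V = Σ kqᵢ/rᵢ.
Distances from the field point to each charge: r₁ = 2.47 m, r₂ = 2.12 m.
V = k[(-5.18×10⁻⁶)/(2.47) + (-1.37×10⁻⁶)/(2.12)] = -2.47×10⁴ V.

-2.47×10⁴ V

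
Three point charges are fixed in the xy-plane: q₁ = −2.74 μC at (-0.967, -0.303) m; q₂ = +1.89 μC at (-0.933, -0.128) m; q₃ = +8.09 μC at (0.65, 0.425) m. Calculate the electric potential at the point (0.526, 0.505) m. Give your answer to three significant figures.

4.89×10⁵ V

Electric potential is a scalar, so the contributions from each charge add algebraically: V = Σ kqᵢ/rᵢ.
Distances from the field point to each charge: r₁ = 1.70 m, r₂ = 1.59 m, r₃ = 0.148 m.
V = k[(-2.74×10⁻⁶)/(1.70) + (1.89×10⁻⁶)/(1.59) + (8.09×10⁻⁶)/(0.148)] = 4.89×10⁵ V.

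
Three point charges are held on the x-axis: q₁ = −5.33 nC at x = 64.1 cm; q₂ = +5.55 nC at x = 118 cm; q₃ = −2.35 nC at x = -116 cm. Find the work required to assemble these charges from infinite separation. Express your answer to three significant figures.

The assembly work is the sum of pairwise potential energies, U = Σ_{i<j} kqᵢqⱼ/rᵢⱼ.
Pair separations: r₁₂ = 0.539 m, r₁₃ = 1.80 m, r₂₃ = 2.34 m.
U = (-4.93×10⁻⁷) + (6.25×10⁻⁸) + (-5.01×10⁻⁸) = -4.81×10⁻⁷ J.

-4.81×10⁻⁷ J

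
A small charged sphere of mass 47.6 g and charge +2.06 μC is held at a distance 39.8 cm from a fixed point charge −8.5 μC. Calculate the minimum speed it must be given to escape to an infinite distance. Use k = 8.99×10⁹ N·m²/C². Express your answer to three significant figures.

4.08 m/s

To just escape, total mechanical energy must reach zero at infinity: ½mv²_min + U = 0, so ½mv²_min = −U = |kQq|/r.
|U| = |kQq|/r = (8.99×10⁹ N·m²/C²)(8.50×10⁻⁶)(2.06×10⁻⁶)/(0.398) = 0.396 J.
v_min = √(2|U|/m) = √(2·0.396/0.0476) = 4.08 m/s.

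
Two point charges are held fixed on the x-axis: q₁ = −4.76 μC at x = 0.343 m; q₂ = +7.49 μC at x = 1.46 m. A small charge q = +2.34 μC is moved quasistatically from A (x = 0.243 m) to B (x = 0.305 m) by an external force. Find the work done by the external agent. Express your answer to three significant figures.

For quasistatic motion the external work equals the change in potential energy: W_ext = qΔV = q(V_B − V_A).
At A: distances to the source charges are 0.100 m, 1.22 m; V_A = Σ kqᵢ/rᵢ = -3.73×10⁵ V.
At B: distances to the source charges are 0.0380 m, 1.16 m; V_B = Σ kqᵢ/rᵢ = -1.07×10⁶ V.
ΔV = V_B − V_A = -6.95×10⁵ V.
W_ext = qΔV = (2.34×10⁻⁶ C)(-6.95×10⁵ V) = -1.63 J.

-1.63 J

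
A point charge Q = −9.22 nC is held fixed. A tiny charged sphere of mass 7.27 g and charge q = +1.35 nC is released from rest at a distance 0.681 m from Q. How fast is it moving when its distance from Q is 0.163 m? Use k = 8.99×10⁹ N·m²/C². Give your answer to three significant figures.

0.0120 m/s

Only the electrostatic force acts, so mechanical energy is conserved: ½mv² = U₁ − U₂ = kQq(1/r₁ − 1/r₂).
U₁ − U₂ = (8.99×10⁹ N·m²/C²)(-9.22×10⁻⁹ C)(1.35×10⁻⁹ C)(1/0.681 − 1/0.163) = 5.22×10⁻⁷ J.
v = √(2·5.22×10⁻⁷/7.27×10⁻³) = 0.0120 m/s.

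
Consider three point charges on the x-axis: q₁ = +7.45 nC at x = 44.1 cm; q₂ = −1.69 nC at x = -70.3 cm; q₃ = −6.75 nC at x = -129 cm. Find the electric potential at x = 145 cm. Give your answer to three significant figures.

The total potential is the scalar sum of each charge's contribution, V = Σ kqᵢ/rᵢ.
Distances from the field point to each charge: r₁ = 1.01 m, r₂ = 2.15 m, r₃ = 2.74 m.
V = k[(7.45×10⁻⁹)/(1.01) + (-1.69×10⁻⁹)/(2.15) + (-6.75×10⁻⁹)/(2.74)] = 37.2 V.

37.2 V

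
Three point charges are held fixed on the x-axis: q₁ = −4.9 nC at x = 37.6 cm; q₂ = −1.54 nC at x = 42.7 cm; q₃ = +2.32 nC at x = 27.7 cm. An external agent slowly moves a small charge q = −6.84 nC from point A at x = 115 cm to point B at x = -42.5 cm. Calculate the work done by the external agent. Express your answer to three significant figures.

For quasistatic motion the external work equals the change in potential energy: W_ext = qΔV = q(V_B − V_A).
At A: distances to the source charges are 0.774 m, 0.723 m, 0.873 m; V_A = Σ kqᵢ/rᵢ = -52.2 V.
At B: distances to the source charges are 0.801 m, 0.852 m, 0.702 m; V_B = Σ kqᵢ/rᵢ = -41.5 V.
ΔV = V_B − V_A = 10.6 V.
W_ext = qΔV = (-6.84×10⁻⁹ C)(10.6 V) = -7.28×10⁻⁸ J.

-7.28×10⁻⁸ J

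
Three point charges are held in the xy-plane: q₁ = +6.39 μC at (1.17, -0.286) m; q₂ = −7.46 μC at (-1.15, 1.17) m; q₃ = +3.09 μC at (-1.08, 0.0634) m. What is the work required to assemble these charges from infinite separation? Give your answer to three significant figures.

The assembly work is the sum of pairwise potential energies, U = Σ_{i<j} kqᵢqⱼ/rᵢⱼ.
Pair separations: r₁₂ = 2.74 m, r₁₃ = 2.28 m, r₂₃ = 1.11 m.
U = (-0.156) + (0.0780) + (-0.187) = -0.265 J.

-0.265 J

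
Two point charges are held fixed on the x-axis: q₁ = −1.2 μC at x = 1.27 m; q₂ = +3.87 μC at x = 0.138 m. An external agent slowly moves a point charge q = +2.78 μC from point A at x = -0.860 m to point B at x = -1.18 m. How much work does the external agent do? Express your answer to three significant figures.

For quasistatic motion the external work equals the change in potential energy: W_ext = qΔV = q(V_B − V_A).
At A: distances to the source charges are 2.13 m, 0.998 m; V_A = Σ kqᵢ/rᵢ = 2.98×10⁴ V.
At B: distances to the source charges are 2.45 m, 1.32 m; V_B = Σ kqᵢ/rᵢ = 2.20×10⁴ V.
ΔV = V_B − V_A = -7800 V.
W_ext = qΔV = (2.78×10⁻⁶ C)(-7800 V) = -0.0217 J.

-0.0217 J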